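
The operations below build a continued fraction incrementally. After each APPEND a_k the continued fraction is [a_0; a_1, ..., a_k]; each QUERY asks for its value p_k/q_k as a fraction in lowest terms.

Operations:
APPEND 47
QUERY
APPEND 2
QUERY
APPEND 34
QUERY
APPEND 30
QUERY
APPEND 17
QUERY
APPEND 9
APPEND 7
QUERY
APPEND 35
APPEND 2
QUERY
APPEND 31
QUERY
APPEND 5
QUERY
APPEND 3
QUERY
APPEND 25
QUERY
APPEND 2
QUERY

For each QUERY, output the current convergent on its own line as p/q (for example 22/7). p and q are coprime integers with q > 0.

APPEND 47: p_0 = 47·1 + 0 = 47, q_0 = 47·0 + 1 = 1 → 47/1
APPEND 2: p_1 = 2·47 + 1 = 95, q_1 = 2·1 + 0 = 2 → 95/2
APPEND 34: p_2 = 34·95 + 47 = 3277, q_2 = 34·2 + 1 = 69 → 3277/69
APPEND 30: p_3 = 30·3277 + 95 = 98405, q_3 = 30·69 + 2 = 2072 → 98405/2072
APPEND 17: p_4 = 17·98405 + 3277 = 1676162, q_4 = 17·2072 + 69 = 35293 → 1676162/35293
APPEND 9: p_5 = 9·1676162 + 98405 = 15183863, q_5 = 9·35293 + 2072 = 319709 → 15183863/319709
APPEND 7: p_6 = 7·15183863 + 1676162 = 107963203, q_6 = 7·319709 + 35293 = 2273256 → 107963203/2273256
APPEND 35: p_7 = 35·107963203 + 15183863 = 3793895968, q_7 = 35·2273256 + 319709 = 79883669 → 3793895968/79883669
APPEND 2: p_8 = 2·3793895968 + 107963203 = 7695755139, q_8 = 2·79883669 + 2273256 = 162040594 → 7695755139/162040594
APPEND 31: p_9 = 31·7695755139 + 3793895968 = 242362305277, q_9 = 31·162040594 + 79883669 = 5103142083 → 242362305277/5103142083
APPEND 5: p_10 = 5·242362305277 + 7695755139 = 1219507281524, q_10 = 5·5103142083 + 162040594 = 25677751009 → 1219507281524/25677751009
APPEND 3: p_11 = 3·1219507281524 + 242362305277 = 3900884149849, q_11 = 3·25677751009 + 5103142083 = 82136395110 → 3900884149849/82136395110
APPEND 25: p_12 = 25·3900884149849 + 1219507281524 = 98741611027749, q_12 = 25·82136395110 + 25677751009 = 2079087628759 → 98741611027749/2079087628759
APPEND 2: p_13 = 2·98741611027749 + 3900884149849 = 201384106205347, q_13 = 2·2079087628759 + 82136395110 = 4240311652628 → 201384106205347/4240311652628

47/1
95/2
3277/69
98405/2072
1676162/35293
107963203/2273256
7695755139/162040594
242362305277/5103142083
1219507281524/25677751009
3900884149849/82136395110
98741611027749/2079087628759
201384106205347/4240311652628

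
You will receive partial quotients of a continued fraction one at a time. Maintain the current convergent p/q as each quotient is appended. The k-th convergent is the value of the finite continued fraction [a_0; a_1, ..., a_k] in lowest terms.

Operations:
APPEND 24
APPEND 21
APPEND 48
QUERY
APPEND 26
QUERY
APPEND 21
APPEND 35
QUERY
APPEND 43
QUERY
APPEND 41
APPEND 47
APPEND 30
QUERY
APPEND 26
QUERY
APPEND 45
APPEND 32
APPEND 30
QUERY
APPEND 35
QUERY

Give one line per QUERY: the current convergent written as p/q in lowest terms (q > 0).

APPEND 24: p_0 = 24·1 + 0 = 24, q_0 = 24·0 + 1 = 1 → 24/1
APPEND 21: p_1 = 21·24 + 1 = 505, q_1 = 21·1 + 0 = 21 → 505/21
APPEND 48: p_2 = 48·505 + 24 = 24264, q_2 = 48·21 + 1 = 1009 → 24264/1009
APPEND 26: p_3 = 26·24264 + 505 = 631369, q_3 = 26·1009 + 21 = 26255 → 631369/26255
APPEND 21: p_4 = 21·631369 + 24264 = 13283013, q_4 = 21·26255 + 1009 = 552364 → 13283013/552364
APPEND 35: p_5 = 35·13283013 + 631369 = 465536824, q_5 = 35·552364 + 26255 = 19358995 → 465536824/19358995
APPEND 43: p_6 = 43·465536824 + 13283013 = 20031366445, q_6 = 43·19358995 + 552364 = 832989149 → 20031366445/832989149
APPEND 41: p_7 = 41·20031366445 + 465536824 = 821751561069, q_7 = 41·832989149 + 19358995 = 34171914104 → 821751561069/34171914104
APPEND 47: p_8 = 47·821751561069 + 20031366445 = 38642354736688, q_8 = 47·34171914104 + 832989149 = 1606912952037 → 38642354736688/1606912952037
APPEND 30: p_9 = 30·38642354736688 + 821751561069 = 1160092393661709, q_9 = 30·1606912952037 + 34171914104 = 48241560475214 → 1160092393661709/48241560475214
APPEND 26: p_10 = 26·1160092393661709 + 38642354736688 = 30201044589941122, q_10 = 26·48241560475214 + 1606912952037 = 1255887485307601 → 30201044589941122/1255887485307601
APPEND 45: p_11 = 45·30201044589941122 + 1160092393661709 = 1360207098941012199, q_11 = 45·1255887485307601 + 48241560475214 = 56563178399317259 → 1360207098941012199/56563178399317259
APPEND 32: p_12 = 32·1360207098941012199 + 30201044589941122 = 43556828210702331490, q_12 = 32·56563178399317259 + 1255887485307601 = 1811277596263459889 → 43556828210702331490/1811277596263459889
APPEND 30: p_13 = 30·43556828210702331490 + 1360207098941012199 = 1308065053420010956899, q_13 = 30·1811277596263459889 + 56563178399317259 = 54394891066303113929 → 1308065053420010956899/54394891066303113929
APPEND 35: p_14 = 35·1308065053420010956899 + 43556828210702331490 = 45825833697911085822955, q_14 = 35·54394891066303113929 + 1811277596263459889 = 1905632464916872447404 → 45825833697911085822955/1905632464916872447404

24264/1009
631369/26255
465536824/19358995
20031366445/832989149
1160092393661709/48241560475214
30201044589941122/1255887485307601
1308065053420010956899/54394891066303113929
45825833697911085822955/1905632464916872447404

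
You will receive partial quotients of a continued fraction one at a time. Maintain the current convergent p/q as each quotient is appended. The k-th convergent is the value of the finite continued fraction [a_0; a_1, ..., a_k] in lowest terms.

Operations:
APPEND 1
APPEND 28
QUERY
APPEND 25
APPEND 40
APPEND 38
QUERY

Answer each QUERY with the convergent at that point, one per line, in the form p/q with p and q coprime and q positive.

29/28
1105348/1067285

APPEND 1: p_0 = 1·1 + 0 = 1, q_0 = 1·0 + 1 = 1 → 1/1
APPEND 28: p_1 = 28·1 + 1 = 29, q_1 = 28·1 + 0 = 28 → 29/28
APPEND 25: p_2 = 25·29 + 1 = 726, q_2 = 25·28 + 1 = 701 → 726/701
APPEND 40: p_3 = 40·726 + 29 = 29069, q_3 = 40·701 + 28 = 28068 → 29069/28068
APPEND 38: p_4 = 38·29069 + 726 = 1105348, q_4 = 38·28068 + 701 = 1067285 → 1105348/1067285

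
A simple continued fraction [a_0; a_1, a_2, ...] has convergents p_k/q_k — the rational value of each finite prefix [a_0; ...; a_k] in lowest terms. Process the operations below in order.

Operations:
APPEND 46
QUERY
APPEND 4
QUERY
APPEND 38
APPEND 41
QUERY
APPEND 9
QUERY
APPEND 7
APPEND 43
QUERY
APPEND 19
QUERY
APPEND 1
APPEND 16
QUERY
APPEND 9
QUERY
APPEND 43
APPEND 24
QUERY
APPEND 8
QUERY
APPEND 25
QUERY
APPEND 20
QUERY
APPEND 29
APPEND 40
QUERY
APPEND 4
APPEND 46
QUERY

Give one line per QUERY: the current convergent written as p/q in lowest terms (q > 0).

APPEND 46: p_0 = 46·1 + 0 = 46, q_0 = 46·0 + 1 = 1 → 46/1
APPEND 4: p_1 = 4·46 + 1 = 185, q_1 = 4·1 + 0 = 4 → 185/4
APPEND 38: p_2 = 38·185 + 46 = 7076, q_2 = 38·4 + 1 = 153 → 7076/153
APPEND 41: p_3 = 41·7076 + 185 = 290301, q_3 = 41·153 + 4 = 6277 → 290301/6277
APPEND 9: p_4 = 9·290301 + 7076 = 2619785, q_4 = 9·6277 + 153 = 56646 → 2619785/56646
APPEND 7: p_5 = 7·2619785 + 290301 = 18628796, q_5 = 7·56646 + 6277 = 402799 → 18628796/402799
APPEND 43: p_6 = 43·18628796 + 2619785 = 803658013, q_6 = 43·402799 + 56646 = 17377003 → 803658013/17377003
APPEND 19: p_7 = 19·803658013 + 18628796 = 15288131043, q_7 = 19·17377003 + 402799 = 330565856 → 15288131043/330565856
APPEND 1: p_8 = 1·15288131043 + 803658013 = 16091789056, q_8 = 1·330565856 + 17377003 = 347942859 → 16091789056/347942859
APPEND 16: p_9 = 16·16091789056 + 15288131043 = 272756755939, q_9 = 16·347942859 + 330565856 = 5897651600 → 272756755939/5897651600
APPEND 9: p_10 = 9·272756755939 + 16091789056 = 2470902592507, q_10 = 9·5897651600 + 347942859 = 53426807259 → 2470902592507/53426807259
APPEND 43: p_11 = 43·2470902592507 + 272756755939 = 106521568233740, q_11 = 43·53426807259 + 5897651600 = 2303250363737 → 106521568233740/2303250363737
APPEND 24: p_12 = 24·106521568233740 + 2470902592507 = 2558988540202267, q_12 = 24·2303250363737 + 53426807259 = 55331435536947 → 2558988540202267/55331435536947
APPEND 8: p_13 = 8·2558988540202267 + 106521568233740 = 20578429889851876, q_13 = 8·55331435536947 + 2303250363737 = 444954734659313 → 20578429889851876/444954734659313
APPEND 25: p_14 = 25·20578429889851876 + 2558988540202267 = 517019735786499167, q_14 = 25·444954734659313 + 55331435536947 = 11179199802019772 → 517019735786499167/11179199802019772
APPEND 20: p_15 = 20·517019735786499167 + 20578429889851876 = 10360973145619835216, q_15 = 20·11179199802019772 + 444954734659313 = 224028950775054753 → 10360973145619835216/224028950775054753
APPEND 29: p_16 = 29·10360973145619835216 + 517019735786499167 = 300985240958761720431, q_16 = 29·224028950775054753 + 11179199802019772 = 6508018772278607609 → 300985240958761720431/6508018772278607609
APPEND 40: p_17 = 40·300985240958761720431 + 10360973145619835216 = 12049770611496088652456, q_17 = 40·6508018772278607609 + 224028950775054753 = 260544779841919359113 → 12049770611496088652456/260544779841919359113
APPEND 4: p_18 = 4·12049770611496088652456 + 300985240958761720431 = 48500067686943116330255, q_18 = 4·260544779841919359113 + 6508018772278607609 = 1048687138139956044061 → 48500067686943116330255/1048687138139956044061
APPEND 46: p_19 = 46·48500067686943116330255 + 12049770611496088652456 = 2243052884210879439844186, q_19 = 46·1048687138139956044061 + 260544779841919359113 = 48500153134279897385919 → 2243052884210879439844186/48500153134279897385919

46/1
185/4
290301/6277
2619785/56646
803658013/17377003
15288131043/330565856
272756755939/5897651600
2470902592507/53426807259
2558988540202267/55331435536947
20578429889851876/444954734659313
517019735786499167/11179199802019772
10360973145619835216/224028950775054753
12049770611496088652456/260544779841919359113
2243052884210879439844186/48500153134279897385919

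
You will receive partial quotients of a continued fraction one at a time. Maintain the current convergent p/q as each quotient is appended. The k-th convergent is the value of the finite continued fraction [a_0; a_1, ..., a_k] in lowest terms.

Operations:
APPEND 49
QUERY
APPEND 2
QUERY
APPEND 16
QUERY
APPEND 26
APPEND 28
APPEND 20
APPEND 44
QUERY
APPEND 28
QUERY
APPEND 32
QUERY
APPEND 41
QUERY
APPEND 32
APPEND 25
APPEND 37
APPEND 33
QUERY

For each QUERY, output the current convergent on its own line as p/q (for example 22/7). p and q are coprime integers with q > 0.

49/1
99/2
1633/33
1053107257/21281393
29510910333/596362124
945402237913/19104869361
38791002664766/783896005925
38039363345787671827/768706734713444613

APPEND 49: p_0 = 49·1 + 0 = 49, q_0 = 49·0 + 1 = 1 → 49/1
APPEND 2: p_1 = 2·49 + 1 = 99, q_1 = 2·1 + 0 = 2 → 99/2
APPEND 16: p_2 = 16·99 + 49 = 1633, q_2 = 16·2 + 1 = 33 → 1633/33
APPEND 26: p_3 = 26·1633 + 99 = 42557, q_3 = 26·33 + 2 = 860 → 42557/860
APPEND 28: p_4 = 28·42557 + 1633 = 1193229, q_4 = 28·860 + 33 = 24113 → 1193229/24113
APPEND 20: p_5 = 20·1193229 + 42557 = 23907137, q_5 = 20·24113 + 860 = 483120 → 23907137/483120
APPEND 44: p_6 = 44·23907137 + 1193229 = 1053107257, q_6 = 44·483120 + 24113 = 21281393 → 1053107257/21281393
APPEND 28: p_7 = 28·1053107257 + 23907137 = 29510910333, q_7 = 28·21281393 + 483120 = 596362124 → 29510910333/596362124
APPEND 32: p_8 = 32·29510910333 + 1053107257 = 945402237913, q_8 = 32·596362124 + 21281393 = 19104869361 → 945402237913/19104869361
APPEND 41: p_9 = 41·945402237913 + 29510910333 = 38791002664766, q_9 = 41·19104869361 + 596362124 = 783896005925 → 38791002664766/783896005925
APPEND 32: p_10 = 32·38791002664766 + 945402237913 = 1242257487510425, q_10 = 32·783896005925 + 19104869361 = 25103777058961 → 1242257487510425/25103777058961
APPEND 25: p_11 = 25·1242257487510425 + 38791002664766 = 31095228190425391, q_11 = 25·25103777058961 + 783896005925 = 628378322479950 → 31095228190425391/628378322479950
APPEND 37: p_12 = 37·31095228190425391 + 1242257487510425 = 1151765700533249892, q_12 = 37·628378322479950 + 25103777058961 = 23275101708817111 → 1151765700533249892/23275101708817111
APPEND 33: p_13 = 33·1151765700533249892 + 31095228190425391 = 38039363345787671827, q_13 = 33·23275101708817111 + 628378322479950 = 768706734713444613 → 38039363345787671827/768706734713444613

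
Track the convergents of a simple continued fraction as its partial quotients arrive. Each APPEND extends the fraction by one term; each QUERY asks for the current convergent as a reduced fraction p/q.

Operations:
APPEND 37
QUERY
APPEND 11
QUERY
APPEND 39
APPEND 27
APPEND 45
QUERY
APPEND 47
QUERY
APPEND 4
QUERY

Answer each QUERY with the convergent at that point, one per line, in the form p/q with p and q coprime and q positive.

APPEND 37: p_0 = 37·1 + 0 = 37, q_0 = 37·0 + 1 = 1 → 37/1
APPEND 11: p_1 = 11·37 + 1 = 408, q_1 = 11·1 + 0 = 11 → 408/11
APPEND 39: p_2 = 39·408 + 37 = 15949, q_2 = 39·11 + 1 = 430 → 15949/430
APPEND 27: p_3 = 27·15949 + 408 = 431031, q_3 = 27·430 + 11 = 11621 → 431031/11621
APPEND 45: p_4 = 45·431031 + 15949 = 19412344, q_4 = 45·11621 + 430 = 523375 → 19412344/523375
APPEND 47: p_5 = 47·19412344 + 431031 = 912811199, q_5 = 47·523375 + 11621 = 24610246 → 912811199/24610246
APPEND 4: p_6 = 4·912811199 + 19412344 = 3670657140, q_6 = 4·24610246 + 523375 = 98964359 → 3670657140/98964359

37/1
408/11
19412344/523375
912811199/24610246
3670657140/98964359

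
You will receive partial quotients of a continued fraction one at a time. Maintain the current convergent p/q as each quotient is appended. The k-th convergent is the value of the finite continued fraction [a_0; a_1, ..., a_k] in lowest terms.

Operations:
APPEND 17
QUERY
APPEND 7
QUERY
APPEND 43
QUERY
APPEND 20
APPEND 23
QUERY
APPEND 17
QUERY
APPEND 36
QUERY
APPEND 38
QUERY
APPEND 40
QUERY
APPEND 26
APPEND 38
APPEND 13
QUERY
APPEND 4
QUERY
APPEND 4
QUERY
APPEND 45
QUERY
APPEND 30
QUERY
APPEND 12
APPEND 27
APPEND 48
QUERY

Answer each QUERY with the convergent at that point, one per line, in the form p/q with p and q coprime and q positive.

17/1
120/7
5177/302
2389357/139383
40722729/2375558
1468407601/85659471
55840211567/3257435456
2235076870281/130383077711
28822136224555788/1681337620701533
117501157850970607/6854423129209639
498826767628438216/29099030137540089
22564705701130690327/1316310779318513644
677439997801549148026/39518422409692949409
10605459668972151804336031/618668865740902438369576

APPEND 17: p_0 = 17·1 + 0 = 17, q_0 = 17·0 + 1 = 1 → 17/1
APPEND 7: p_1 = 7·17 + 1 = 120, q_1 = 7·1 + 0 = 7 → 120/7
APPEND 43: p_2 = 43·120 + 17 = 5177, q_2 = 43·7 + 1 = 302 → 5177/302
APPEND 20: p_3 = 20·5177 + 120 = 103660, q_3 = 20·302 + 7 = 6047 → 103660/6047
APPEND 23: p_4 = 23·103660 + 5177 = 2389357, q_4 = 23·6047 + 302 = 139383 → 2389357/139383
APPEND 17: p_5 = 17·2389357 + 103660 = 40722729, q_5 = 17·139383 + 6047 = 2375558 → 40722729/2375558
APPEND 36: p_6 = 36·40722729 + 2389357 = 1468407601, q_6 = 36·2375558 + 139383 = 85659471 → 1468407601/85659471
APPEND 38: p_7 = 38·1468407601 + 40722729 = 55840211567, q_7 = 38·85659471 + 2375558 = 3257435456 → 55840211567/3257435456
APPEND 40: p_8 = 40·55840211567 + 1468407601 = 2235076870281, q_8 = 40·3257435456 + 85659471 = 130383077711 → 2235076870281/130383077711
APPEND 26: p_9 = 26·2235076870281 + 55840211567 = 58167838838873, q_9 = 26·130383077711 + 3257435456 = 3393217455942 → 58167838838873/3393217455942
APPEND 38: p_10 = 38·58167838838873 + 2235076870281 = 2212612952747455, q_10 = 38·3393217455942 + 130383077711 = 129072646403507 → 2212612952747455/129072646403507
APPEND 13: p_11 = 13·2212612952747455 + 58167838838873 = 28822136224555788, q_11 = 13·129072646403507 + 3393217455942 = 1681337620701533 → 28822136224555788/1681337620701533
APPEND 4: p_12 = 4·28822136224555788 + 2212612952747455 = 117501157850970607, q_12 = 4·1681337620701533 + 129072646403507 = 6854423129209639 → 117501157850970607/6854423129209639
APPEND 4: p_13 = 4·117501157850970607 + 28822136224555788 = 498826767628438216, q_13 = 4·6854423129209639 + 1681337620701533 = 29099030137540089 → 498826767628438216/29099030137540089
APPEND 45: p_14 = 45·498826767628438216 + 117501157850970607 = 22564705701130690327, q_14 = 45·29099030137540089 + 6854423129209639 = 1316310779318513644 → 22564705701130690327/1316310779318513644
APPEND 30: p_15 = 30·22564705701130690327 + 498826767628438216 = 677439997801549148026, q_15 = 30·1316310779318513644 + 29099030137540089 = 39518422409692949409 → 677439997801549148026/39518422409692949409
APPEND 12: p_16 = 12·677439997801549148026 + 22564705701130690327 = 8151844679319720466639, q_16 = 12·39518422409692949409 + 1316310779318513644 = 475537379695633906552 → 8151844679319720466639/475537379695633906552
APPEND 27: p_17 = 27·8151844679319720466639 + 677439997801549148026 = 220777246339434001747279, q_17 = 27·475537379695633906552 + 39518422409692949409 = 12879027674191808426313 → 220777246339434001747279/12879027674191808426313
APPEND 48: p_18 = 48·220777246339434001747279 + 8151844679319720466639 = 10605459668972151804336031, q_18 = 48·12879027674191808426313 + 475537379695633906552 = 618668865740902438369576 → 10605459668972151804336031/618668865740902438369576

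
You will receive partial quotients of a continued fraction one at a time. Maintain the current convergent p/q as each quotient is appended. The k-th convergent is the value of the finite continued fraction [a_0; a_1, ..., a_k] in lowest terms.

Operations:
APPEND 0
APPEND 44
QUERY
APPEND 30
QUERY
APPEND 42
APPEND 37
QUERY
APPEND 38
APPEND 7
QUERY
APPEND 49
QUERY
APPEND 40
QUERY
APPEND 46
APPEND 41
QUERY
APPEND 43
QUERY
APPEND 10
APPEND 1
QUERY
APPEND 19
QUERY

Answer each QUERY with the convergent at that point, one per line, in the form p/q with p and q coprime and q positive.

APPEND 0: p_0 = 0·1 + 0 = 0, q_0 = 0·0 + 1 = 1 → 0/1
APPEND 44: p_1 = 44·0 + 1 = 1, q_1 = 44·1 + 0 = 44 → 1/44
APPEND 30: p_2 = 30·1 + 0 = 30, q_2 = 30·44 + 1 = 1321 → 30/1321
APPEND 42: p_3 = 42·30 + 1 = 1261, q_3 = 42·1321 + 44 = 55526 → 1261/55526
APPEND 37: p_4 = 37·1261 + 30 = 46687, q_4 = 37·55526 + 1321 = 2055783 → 46687/2055783
APPEND 38: p_5 = 38·46687 + 1261 = 1775367, q_5 = 38·2055783 + 55526 = 78175280 → 1775367/78175280
APPEND 7: p_6 = 7·1775367 + 46687 = 12474256, q_6 = 7·78175280 + 2055783 = 549282743 → 12474256/549282743
APPEND 49: p_7 = 49·12474256 + 1775367 = 613013911, q_7 = 49·549282743 + 78175280 = 26993029687 → 613013911/26993029687
APPEND 40: p_8 = 40·613013911 + 12474256 = 24533030696, q_8 = 40·26993029687 + 549282743 = 1080270470223 → 24533030696/1080270470223
APPEND 46: p_9 = 46·24533030696 + 613013911 = 1129132425927, q_9 = 46·1080270470223 + 26993029687 = 49719434659945 → 1129132425927/49719434659945
APPEND 41: p_10 = 41·1129132425927 + 24533030696 = 46318962493703, q_10 = 41·49719434659945 + 1080270470223 = 2039577091527968 → 46318962493703/2039577091527968
APPEND 43: p_11 = 43·46318962493703 + 1129132425927 = 1992844519655156, q_11 = 43·2039577091527968 + 49719434659945 = 87751534370362569 → 1992844519655156/87751534370362569
APPEND 10: p_12 = 10·1992844519655156 + 46318962493703 = 19974764159045263, q_12 = 10·87751534370362569 + 2039577091527968 = 879554920795153658 → 19974764159045263/879554920795153658
APPEND 1: p_13 = 1·19974764159045263 + 1992844519655156 = 21967608678700419, q_13 = 1·879554920795153658 + 87751534370362569 = 967306455165516227 → 21967608678700419/967306455165516227
APPEND 19: p_14 = 19·21967608678700419 + 19974764159045263 = 437359329054353224, q_14 = 19·967306455165516227 + 879554920795153658 = 19258377568939961971 → 437359329054353224/19258377568939961971

1/44
30/1321
46687/2055783
12474256/549282743
613013911/26993029687
24533030696/1080270470223
46318962493703/2039577091527968
1992844519655156/87751534370362569
21967608678700419/967306455165516227
437359329054353224/19258377568939961971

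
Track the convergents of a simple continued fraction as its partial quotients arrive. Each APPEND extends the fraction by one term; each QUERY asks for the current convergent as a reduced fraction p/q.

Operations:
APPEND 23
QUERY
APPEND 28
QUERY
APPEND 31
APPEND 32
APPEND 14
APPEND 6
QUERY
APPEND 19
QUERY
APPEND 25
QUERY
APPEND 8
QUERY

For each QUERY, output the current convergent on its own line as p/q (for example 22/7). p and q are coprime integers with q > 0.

23/1
645/28
54623893/2371274
1046851079/45444779
26225900868/1138490749
210854058023/9153370771

APPEND 23: p_0 = 23·1 + 0 = 23, q_0 = 23·0 + 1 = 1 → 23/1
APPEND 28: p_1 = 28·23 + 1 = 645, q_1 = 28·1 + 0 = 28 → 645/28
APPEND 31: p_2 = 31·645 + 23 = 20018, q_2 = 31·28 + 1 = 869 → 20018/869
APPEND 32: p_3 = 32·20018 + 645 = 641221, q_3 = 32·869 + 28 = 27836 → 641221/27836
APPEND 14: p_4 = 14·641221 + 20018 = 8997112, q_4 = 14·27836 + 869 = 390573 → 8997112/390573
APPEND 6: p_5 = 6·8997112 + 641221 = 54623893, q_5 = 6·390573 + 27836 = 2371274 → 54623893/2371274
APPEND 19: p_6 = 19·54623893 + 8997112 = 1046851079, q_6 = 19·2371274 + 390573 = 45444779 → 1046851079/45444779
APPEND 25: p_7 = 25·1046851079 + 54623893 = 26225900868, q_7 = 25·45444779 + 2371274 = 1138490749 → 26225900868/1138490749
APPEND 8: p_8 = 8·26225900868 + 1046851079 = 210854058023, q_8 = 8·1138490749 + 45444779 = 9153370771 → 210854058023/9153370771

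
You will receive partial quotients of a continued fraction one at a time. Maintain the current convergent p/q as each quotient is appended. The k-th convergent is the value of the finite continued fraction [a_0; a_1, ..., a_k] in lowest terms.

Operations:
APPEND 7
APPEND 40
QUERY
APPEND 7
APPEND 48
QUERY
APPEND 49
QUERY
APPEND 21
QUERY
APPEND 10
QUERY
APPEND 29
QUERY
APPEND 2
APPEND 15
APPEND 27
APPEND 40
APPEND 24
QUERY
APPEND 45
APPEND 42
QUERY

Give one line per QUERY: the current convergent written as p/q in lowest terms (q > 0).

APPEND 7: p_0 = 7·1 + 0 = 7, q_0 = 7·0 + 1 = 1 → 7/1
APPEND 40: p_1 = 40·7 + 1 = 281, q_1 = 40·1 + 0 = 40 → 281/40
APPEND 7: p_2 = 7·281 + 7 = 1974, q_2 = 7·40 + 1 = 281 → 1974/281
APPEND 48: p_3 = 48·1974 + 281 = 95033, q_3 = 48·281 + 40 = 13528 → 95033/13528
APPEND 49: p_4 = 49·95033 + 1974 = 4658591, q_4 = 49·13528 + 281 = 663153 → 4658591/663153
APPEND 21: p_5 = 21·4658591 + 95033 = 97925444, q_5 = 21·663153 + 13528 = 13939741 → 97925444/13939741
APPEND 10: p_6 = 10·97925444 + 4658591 = 983913031, q_6 = 10·13939741 + 663153 = 140060563 → 983913031/140060563
APPEND 29: p_7 = 29·983913031 + 97925444 = 28631403343, q_7 = 29·140060563 + 13939741 = 4075696068 → 28631403343/4075696068
APPEND 2: p_8 = 2·28631403343 + 983913031 = 58246719717, q_8 = 2·4075696068 + 140060563 = 8291452699 → 58246719717/8291452699
APPEND 15: p_9 = 15·58246719717 + 28631403343 = 902332199098, q_9 = 15·8291452699 + 4075696068 = 128447486553 → 902332199098/128447486553
APPEND 27: p_10 = 27·902332199098 + 58246719717 = 24421216095363, q_10 = 27·128447486553 + 8291452699 = 3476373589630 → 24421216095363/3476373589630
APPEND 40: p_11 = 40·24421216095363 + 902332199098 = 977750976013618, q_11 = 40·3476373589630 + 128447486553 = 139183391071753 → 977750976013618/139183391071753
APPEND 24: p_12 = 24·977750976013618 + 24421216095363 = 23490444640422195, q_12 = 24·139183391071753 + 3476373589630 = 3343877759311702 → 23490444640422195/3343877759311702
APPEND 45: p_13 = 45·23490444640422195 + 977750976013618 = 1058047759795012393, q_13 = 45·3343877759311702 + 139183391071753 = 150613682560098343 → 1058047759795012393/150613682560098343
APPEND 42: p_14 = 42·1058047759795012393 + 23490444640422195 = 44461496356030942701, q_14 = 42·150613682560098343 + 3343877759311702 = 6329118545283442108 → 44461496356030942701/6329118545283442108

281/40
95033/13528
4658591/663153
97925444/13939741
983913031/140060563
28631403343/4075696068
23490444640422195/3343877759311702
44461496356030942701/6329118545283442108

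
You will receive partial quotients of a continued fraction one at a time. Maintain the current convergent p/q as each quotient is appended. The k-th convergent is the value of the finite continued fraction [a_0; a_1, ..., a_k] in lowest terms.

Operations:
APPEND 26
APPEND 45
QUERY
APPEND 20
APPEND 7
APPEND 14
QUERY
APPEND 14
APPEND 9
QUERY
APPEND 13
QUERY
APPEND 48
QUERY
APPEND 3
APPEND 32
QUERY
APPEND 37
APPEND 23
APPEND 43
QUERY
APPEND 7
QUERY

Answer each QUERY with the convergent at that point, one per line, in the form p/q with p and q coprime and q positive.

APPEND 26: p_0 = 26·1 + 0 = 26, q_0 = 26·0 + 1 = 1 → 26/1
APPEND 45: p_1 = 45·26 + 1 = 1171, q_1 = 45·1 + 0 = 45 → 1171/45
APPEND 20: p_2 = 20·1171 + 26 = 23446, q_2 = 20·45 + 1 = 901 → 23446/901
APPEND 7: p_3 = 7·23446 + 1171 = 165293, q_3 = 7·901 + 45 = 6352 → 165293/6352
APPEND 14: p_4 = 14·165293 + 23446 = 2337548, q_4 = 14·6352 + 901 = 89829 → 2337548/89829
APPEND 14: p_5 = 14·2337548 + 165293 = 32890965, q_5 = 14·89829 + 6352 = 1263958 → 32890965/1263958
APPEND 9: p_6 = 9·32890965 + 2337548 = 298356233, q_6 = 9·1263958 + 89829 = 11465451 → 298356233/11465451
APPEND 13: p_7 = 13·298356233 + 32890965 = 3911521994, q_7 = 13·11465451 + 1263958 = 150314821 → 3911521994/150314821
APPEND 48: p_8 = 48·3911521994 + 298356233 = 188051411945, q_8 = 48·150314821 + 11465451 = 7226576859 → 188051411945/7226576859
APPEND 3: p_9 = 3·188051411945 + 3911521994 = 568065757829, q_9 = 3·7226576859 + 150314821 = 21830045398 → 568065757829/21830045398
APPEND 32: p_10 = 32·568065757829 + 188051411945 = 18366155662473, q_10 = 32·21830045398 + 7226576859 = 705788029595 → 18366155662473/705788029595
APPEND 37: p_11 = 37·18366155662473 + 568065757829 = 680115825269330, q_11 = 37·705788029595 + 21830045398 = 26135987140413 → 680115825269330/26135987140413
APPEND 23: p_12 = 23·680115825269330 + 18366155662473 = 15661030136857063, q_12 = 23·26135987140413 + 705788029595 = 601833492259094 → 15661030136857063/601833492259094
APPEND 43: p_13 = 43·15661030136857063 + 680115825269330 = 674104411710123039, q_13 = 43·601833492259094 + 26135987140413 = 25904976154281455 → 674104411710123039/25904976154281455
APPEND 7: p_14 = 7·674104411710123039 + 15661030136857063 = 4734391912107718336, q_14 = 7·25904976154281455 + 601833492259094 = 181936666572229279 → 4734391912107718336/181936666572229279

1171/45
2337548/89829
298356233/11465451
3911521994/150314821
188051411945/7226576859
18366155662473/705788029595
674104411710123039/25904976154281455
4734391912107718336/181936666572229279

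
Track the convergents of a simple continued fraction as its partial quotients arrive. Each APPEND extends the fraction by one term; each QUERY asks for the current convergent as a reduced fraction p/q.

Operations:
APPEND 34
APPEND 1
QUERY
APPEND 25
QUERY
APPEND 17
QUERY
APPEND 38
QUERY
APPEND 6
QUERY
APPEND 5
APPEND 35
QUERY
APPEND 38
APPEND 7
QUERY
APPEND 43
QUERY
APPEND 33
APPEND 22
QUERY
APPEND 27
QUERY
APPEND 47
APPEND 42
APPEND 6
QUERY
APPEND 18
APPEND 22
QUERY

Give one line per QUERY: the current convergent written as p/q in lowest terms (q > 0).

APPEND 34: p_0 = 34·1 + 0 = 34, q_0 = 34·0 + 1 = 1 → 34/1
APPEND 1: p_1 = 1·34 + 1 = 35, q_1 = 1·1 + 0 = 1 → 35/1
APPEND 25: p_2 = 25·35 + 34 = 909, q_2 = 25·1 + 1 = 26 → 909/26
APPEND 17: p_3 = 17·909 + 35 = 15488, q_3 = 17·26 + 1 = 443 → 15488/443
APPEND 38: p_4 = 38·15488 + 909 = 589453, q_4 = 38·443 + 26 = 16860 → 589453/16860
APPEND 6: p_5 = 6·589453 + 15488 = 3552206, q_5 = 6·16860 + 443 = 101603 → 3552206/101603
APPEND 5: p_6 = 5·3552206 + 589453 = 18350483, q_6 = 5·101603 + 16860 = 524875 → 18350483/524875
APPEND 35: p_7 = 35·18350483 + 3552206 = 645819111, q_7 = 35·524875 + 101603 = 18472228 → 645819111/18472228
APPEND 38: p_8 = 38·645819111 + 18350483 = 24559476701, q_8 = 38·18472228 + 524875 = 702469539 → 24559476701/702469539
APPEND 7: p_9 = 7·24559476701 + 645819111 = 172562156018, q_9 = 7·702469539 + 18472228 = 4935759001 → 172562156018/4935759001
APPEND 43: p_10 = 43·172562156018 + 24559476701 = 7444732185475, q_10 = 43·4935759001 + 702469539 = 212940106582 → 7444732185475/212940106582
APPEND 33: p_11 = 33·7444732185475 + 172562156018 = 245848724276693, q_11 = 33·212940106582 + 4935759001 = 7031959276207 → 245848724276693/7031959276207
APPEND 22: p_12 = 22·245848724276693 + 7444732185475 = 5416116666272721, q_12 = 22·7031959276207 + 212940106582 = 154916044183136 → 5416116666272721/154916044183136
APPEND 27: p_13 = 27·5416116666272721 + 245848724276693 = 146480998713640160, q_13 = 27·154916044183136 + 7031959276207 = 4189765152220879 → 146480998713640160/4189765152220879
APPEND 47: p_14 = 47·146480998713640160 + 5416116666272721 = 6890023056207360241, q_14 = 47·4189765152220879 + 154916044183136 = 197073878198564449 → 6890023056207360241/197073878198564449
APPEND 42: p_15 = 42·6890023056207360241 + 146480998713640160 = 289527449359422770282, q_15 = 42·197073878198564449 + 4189765152220879 = 8281292649491927737 → 289527449359422770282/8281292649491927737
APPEND 6: p_16 = 6·289527449359422770282 + 6890023056207360241 = 1744054719212743981933, q_16 = 6·8281292649491927737 + 197073878198564449 = 49884829775150130871 → 1744054719212743981933/49884829775150130871
APPEND 18: p_17 = 18·1744054719212743981933 + 289527449359422770282 = 31682512395188814445076, q_17 = 18·49884829775150130871 + 8281292649491927737 = 906208228602194283415 → 31682512395188814445076/906208228602194283415
APPEND 22: p_18 = 22·31682512395188814445076 + 1744054719212743981933 = 698759327413366661773605, q_18 = 22·906208228602194283415 + 49884829775150130871 = 19986465859023424366001 → 698759327413366661773605/19986465859023424366001

35/1
909/26
15488/443
589453/16860
3552206/101603
645819111/18472228
172562156018/4935759001
7444732185475/212940106582
5416116666272721/154916044183136
146480998713640160/4189765152220879
1744054719212743981933/49884829775150130871
698759327413366661773605/19986465859023424366001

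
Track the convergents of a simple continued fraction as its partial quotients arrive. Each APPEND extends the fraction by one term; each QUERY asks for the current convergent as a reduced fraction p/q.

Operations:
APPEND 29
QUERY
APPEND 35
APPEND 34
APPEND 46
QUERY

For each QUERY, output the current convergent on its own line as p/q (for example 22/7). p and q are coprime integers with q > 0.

29/1
1591374/54821

APPEND 29: p_0 = 29·1 + 0 = 29, q_0 = 29·0 + 1 = 1 → 29/1
APPEND 35: p_1 = 35·29 + 1 = 1016, q_1 = 35·1 + 0 = 35 → 1016/35
APPEND 34: p_2 = 34·1016 + 29 = 34573, q_2 = 34·35 + 1 = 1191 → 34573/1191
APPEND 46: p_3 = 46·34573 + 1016 = 1591374, q_3 = 46·1191 + 35 = 54821 → 1591374/54821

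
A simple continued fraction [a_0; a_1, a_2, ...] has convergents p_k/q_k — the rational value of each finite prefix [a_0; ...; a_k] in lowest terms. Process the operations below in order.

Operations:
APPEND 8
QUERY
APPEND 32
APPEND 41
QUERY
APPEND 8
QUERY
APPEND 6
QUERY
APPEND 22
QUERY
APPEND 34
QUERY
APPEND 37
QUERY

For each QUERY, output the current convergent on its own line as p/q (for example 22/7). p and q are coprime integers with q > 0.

8/1
10545/1313
84617/10536
518247/64529
11486051/1430174
391043981/48690445
14480113348/1802976639

APPEND 8: p_0 = 8·1 + 0 = 8, q_0 = 8·0 + 1 = 1 → 8/1
APPEND 32: p_1 = 32·8 + 1 = 257, q_1 = 32·1 + 0 = 32 → 257/32
APPEND 41: p_2 = 41·257 + 8 = 10545, q_2 = 41·32 + 1 = 1313 → 10545/1313
APPEND 8: p_3 = 8·10545 + 257 = 84617, q_3 = 8·1313 + 32 = 10536 → 84617/10536
APPEND 6: p_4 = 6·84617 + 10545 = 518247, q_4 = 6·10536 + 1313 = 64529 → 518247/64529
APPEND 22: p_5 = 22·518247 + 84617 = 11486051, q_5 = 22·64529 + 10536 = 1430174 → 11486051/1430174
APPEND 34: p_6 = 34·11486051 + 518247 = 391043981, q_6 = 34·1430174 + 64529 = 48690445 → 391043981/48690445
APPEND 37: p_7 = 37·391043981 + 11486051 = 14480113348, q_7 = 37·48690445 + 1430174 = 1802976639 → 14480113348/1802976639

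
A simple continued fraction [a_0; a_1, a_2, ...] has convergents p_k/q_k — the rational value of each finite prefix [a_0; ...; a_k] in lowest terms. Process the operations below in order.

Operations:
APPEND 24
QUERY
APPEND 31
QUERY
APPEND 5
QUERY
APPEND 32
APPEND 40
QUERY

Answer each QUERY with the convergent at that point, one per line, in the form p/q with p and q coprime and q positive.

APPEND 24: p_0 = 24·1 + 0 = 24, q_0 = 24·0 + 1 = 1 → 24/1
APPEND 31: p_1 = 31·24 + 1 = 745, q_1 = 31·1 + 0 = 31 → 745/31
APPEND 5: p_2 = 5·745 + 24 = 3749, q_2 = 5·31 + 1 = 156 → 3749/156
APPEND 32: p_3 = 32·3749 + 745 = 120713, q_3 = 32·156 + 31 = 5023 → 120713/5023
APPEND 40: p_4 = 40·120713 + 3749 = 4832269, q_4 = 40·5023 + 156 = 201076 → 4832269/201076

24/1
745/31
3749/156
4832269/201076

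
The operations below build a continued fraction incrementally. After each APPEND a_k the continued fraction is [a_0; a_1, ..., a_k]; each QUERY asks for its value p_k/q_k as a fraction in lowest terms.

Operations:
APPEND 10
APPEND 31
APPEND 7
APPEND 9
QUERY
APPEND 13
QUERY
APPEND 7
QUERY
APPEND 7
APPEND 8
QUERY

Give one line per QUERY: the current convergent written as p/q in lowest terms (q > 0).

19994/1993
262109/26127
1854757/184882
107818021/10747290

APPEND 10: p_0 = 10·1 + 0 = 10, q_0 = 10·0 + 1 = 1 → 10/1
APPEND 31: p_1 = 31·10 + 1 = 311, q_1 = 31·1 + 0 = 31 → 311/31
APPEND 7: p_2 = 7·311 + 10 = 2187, q_2 = 7·31 + 1 = 218 → 2187/218
APPEND 9: p_3 = 9·2187 + 311 = 19994, q_3 = 9·218 + 31 = 1993 → 19994/1993
APPEND 13: p_4 = 13·19994 + 2187 = 262109, q_4 = 13·1993 + 218 = 26127 → 262109/26127
APPEND 7: p_5 = 7·262109 + 19994 = 1854757, q_5 = 7·26127 + 1993 = 184882 → 1854757/184882
APPEND 7: p_6 = 7·1854757 + 262109 = 13245408, q_6 = 7·184882 + 26127 = 1320301 → 13245408/1320301
APPEND 8: p_7 = 8·13245408 + 1854757 = 107818021, q_7 = 8·1320301 + 184882 = 10747290 → 107818021/10747290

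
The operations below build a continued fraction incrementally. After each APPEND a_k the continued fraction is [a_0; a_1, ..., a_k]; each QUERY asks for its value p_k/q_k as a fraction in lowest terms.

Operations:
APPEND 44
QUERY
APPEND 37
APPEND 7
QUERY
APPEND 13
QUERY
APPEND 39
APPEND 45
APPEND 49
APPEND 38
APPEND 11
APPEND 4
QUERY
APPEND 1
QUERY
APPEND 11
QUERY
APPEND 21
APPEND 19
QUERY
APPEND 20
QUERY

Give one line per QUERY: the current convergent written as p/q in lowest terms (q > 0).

44/1
11447/260
150440/3417
22252052672803/505419196934
27691731672346/628972661055
326861101068609/7424118468539
131270583329218174/2981597867975645
2632303441438476615/59788492820013274

APPEND 44: p_0 = 44·1 + 0 = 44, q_0 = 44·0 + 1 = 1 → 44/1
APPEND 37: p_1 = 37·44 + 1 = 1629, q_1 = 37·1 + 0 = 37 → 1629/37
APPEND 7: p_2 = 7·1629 + 44 = 11447, q_2 = 7·37 + 1 = 260 → 11447/260
APPEND 13: p_3 = 13·11447 + 1629 = 150440, q_3 = 13·260 + 37 = 3417 → 150440/3417
APPEND 39: p_4 = 39·150440 + 11447 = 5878607, q_4 = 39·3417 + 260 = 133523 → 5878607/133523
APPEND 45: p_5 = 45·5878607 + 150440 = 264687755, q_5 = 45·133523 + 3417 = 6011952 → 264687755/6011952
APPEND 49: p_6 = 49·264687755 + 5878607 = 12975578602, q_6 = 49·6011952 + 133523 = 294719171 → 12975578602/294719171
APPEND 38: p_7 = 38·12975578602 + 264687755 = 493336674631, q_7 = 38·294719171 + 6011952 = 11205340450 → 493336674631/11205340450
APPEND 11: p_8 = 11·493336674631 + 12975578602 = 5439678999543, q_8 = 11·11205340450 + 294719171 = 123553464121 → 5439678999543/123553464121
APPEND 4: p_9 = 4·5439678999543 + 493336674631 = 22252052672803, q_9 = 4·123553464121 + 11205340450 = 505419196934 → 22252052672803/505419196934
APPEND 1: p_10 = 1·22252052672803 + 5439678999543 = 27691731672346, q_10 = 1·505419196934 + 123553464121 = 628972661055 → 27691731672346/628972661055
APPEND 11: p_11 = 11·27691731672346 + 22252052672803 = 326861101068609, q_11 = 11·628972661055 + 505419196934 = 7424118468539 → 326861101068609/7424118468539
APPEND 21: p_12 = 21·326861101068609 + 27691731672346 = 6891774854113135, q_12 = 21·7424118468539 + 628972661055 = 156535460500374 → 6891774854113135/156535460500374
APPEND 19: p_13 = 19·6891774854113135 + 326861101068609 = 131270583329218174, q_13 = 19·156535460500374 + 7424118468539 = 2981597867975645 → 131270583329218174/2981597867975645
APPEND 20: p_14 = 20·131270583329218174 + 6891774854113135 = 2632303441438476615, q_14 = 20·2981597867975645 + 156535460500374 = 59788492820013274 → 2632303441438476615/59788492820013274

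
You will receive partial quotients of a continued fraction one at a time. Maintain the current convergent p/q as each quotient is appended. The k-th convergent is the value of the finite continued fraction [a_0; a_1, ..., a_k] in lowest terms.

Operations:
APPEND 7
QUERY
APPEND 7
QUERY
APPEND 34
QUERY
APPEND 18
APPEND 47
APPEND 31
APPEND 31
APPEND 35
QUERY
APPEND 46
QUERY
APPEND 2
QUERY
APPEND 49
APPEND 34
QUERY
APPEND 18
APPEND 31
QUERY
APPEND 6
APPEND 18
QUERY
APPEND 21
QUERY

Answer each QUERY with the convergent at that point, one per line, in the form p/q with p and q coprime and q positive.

APPEND 7: p_0 = 7·1 + 0 = 7, q_0 = 7·0 + 1 = 1 → 7/1
APPEND 7: p_1 = 7·7 + 1 = 50, q_1 = 7·1 + 0 = 7 → 50/7
APPEND 34: p_2 = 34·50 + 7 = 1707, q_2 = 34·7 + 1 = 239 → 1707/239
APPEND 18: p_3 = 18·1707 + 50 = 30776, q_3 = 18·239 + 7 = 4309 → 30776/4309
APPEND 47: p_4 = 47·30776 + 1707 = 1448179, q_4 = 47·4309 + 239 = 202762 → 1448179/202762
APPEND 31: p_5 = 31·1448179 + 30776 = 44924325, q_5 = 31·202762 + 4309 = 6289931 → 44924325/6289931
APPEND 31: p_6 = 31·44924325 + 1448179 = 1394102254, q_6 = 31·6289931 + 202762 = 195190623 → 1394102254/195190623
APPEND 35: p_7 = 35·1394102254 + 44924325 = 48838503215, q_7 = 35·195190623 + 6289931 = 6837961736 → 48838503215/6837961736
APPEND 46: p_8 = 46·48838503215 + 1394102254 = 2247965250144, q_8 = 46·6837961736 + 195190623 = 314741430479 → 2247965250144/314741430479
APPEND 2: p_9 = 2·2247965250144 + 48838503215 = 4544769003503, q_9 = 2·314741430479 + 6837961736 = 636320822694 → 4544769003503/636320822694
APPEND 49: p_10 = 49·4544769003503 + 2247965250144 = 224941646421791, q_10 = 49·636320822694 + 314741430479 = 31494461742485 → 224941646421791/31494461742485
APPEND 34: p_11 = 34·224941646421791 + 4544769003503 = 7652560747344397, q_11 = 34·31494461742485 + 636320822694 = 1071448020067184 → 7652560747344397/1071448020067184
APPEND 18: p_12 = 18·7652560747344397 + 224941646421791 = 137971035098620937, q_12 = 18·1071448020067184 + 31494461742485 = 19317558822951797 → 137971035098620937/19317558822951797
APPEND 31: p_13 = 31·137971035098620937 + 7652560747344397 = 4284754648804593444, q_13 = 31·19317558822951797 + 1071448020067184 = 599915771531572891 → 4284754648804593444/599915771531572891
APPEND 6: p_14 = 6·4284754648804593444 + 137971035098620937 = 25846498927926181601, q_14 = 6·599915771531572891 + 19317558822951797 = 3618812188012389143 → 25846498927926181601/3618812188012389143
APPEND 18: p_15 = 18·25846498927926181601 + 4284754648804593444 = 469521735351475862262, q_15 = 18·3618812188012389143 + 599915771531572891 = 65738535155754577465 → 469521735351475862262/65738535155754577465
APPEND 21: p_16 = 21·469521735351475862262 + 25846498927926181601 = 9885802941308919289103, q_16 = 21·65738535155754577465 + 3618812188012389143 = 1384128050458858515908 → 9885802941308919289103/1384128050458858515908

7/1
50/7
1707/239
48838503215/6837961736
2247965250144/314741430479
4544769003503/636320822694
7652560747344397/1071448020067184
4284754648804593444/599915771531572891
469521735351475862262/65738535155754577465
9885802941308919289103/1384128050458858515908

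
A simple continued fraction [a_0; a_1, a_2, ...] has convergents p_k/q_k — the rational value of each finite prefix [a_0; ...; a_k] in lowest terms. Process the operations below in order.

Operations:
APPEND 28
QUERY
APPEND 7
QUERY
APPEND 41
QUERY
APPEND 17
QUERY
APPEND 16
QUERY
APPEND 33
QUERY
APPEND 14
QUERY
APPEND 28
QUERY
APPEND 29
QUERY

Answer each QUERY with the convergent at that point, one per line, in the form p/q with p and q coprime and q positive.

28/1
197/7
8105/288
137982/4903
2215817/78736
73259943/2603191
1027855019/36523410
28853200475/1025258671
837770668794/29769024869

APPEND 28: p_0 = 28·1 + 0 = 28, q_0 = 28·0 + 1 = 1 → 28/1
APPEND 7: p_1 = 7·28 + 1 = 197, q_1 = 7·1 + 0 = 7 → 197/7
APPEND 41: p_2 = 41·197 + 28 = 8105, q_2 = 41·7 + 1 = 288 → 8105/288
APPEND 17: p_3 = 17·8105 + 197 = 137982, q_3 = 17·288 + 7 = 4903 → 137982/4903
APPEND 16: p_4 = 16·137982 + 8105 = 2215817, q_4 = 16·4903 + 288 = 78736 → 2215817/78736
APPEND 33: p_5 = 33·2215817 + 137982 = 73259943, q_5 = 33·78736 + 4903 = 2603191 → 73259943/2603191
APPEND 14: p_6 = 14·73259943 + 2215817 = 1027855019, q_6 = 14·2603191 + 78736 = 36523410 → 1027855019/36523410
APPEND 28: p_7 = 28·1027855019 + 73259943 = 28853200475, q_7 = 28·36523410 + 2603191 = 1025258671 → 28853200475/1025258671
APPEND 29: p_8 = 29·28853200475 + 1027855019 = 837770668794, q_8 = 29·1025258671 + 36523410 = 29769024869 → 837770668794/29769024869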